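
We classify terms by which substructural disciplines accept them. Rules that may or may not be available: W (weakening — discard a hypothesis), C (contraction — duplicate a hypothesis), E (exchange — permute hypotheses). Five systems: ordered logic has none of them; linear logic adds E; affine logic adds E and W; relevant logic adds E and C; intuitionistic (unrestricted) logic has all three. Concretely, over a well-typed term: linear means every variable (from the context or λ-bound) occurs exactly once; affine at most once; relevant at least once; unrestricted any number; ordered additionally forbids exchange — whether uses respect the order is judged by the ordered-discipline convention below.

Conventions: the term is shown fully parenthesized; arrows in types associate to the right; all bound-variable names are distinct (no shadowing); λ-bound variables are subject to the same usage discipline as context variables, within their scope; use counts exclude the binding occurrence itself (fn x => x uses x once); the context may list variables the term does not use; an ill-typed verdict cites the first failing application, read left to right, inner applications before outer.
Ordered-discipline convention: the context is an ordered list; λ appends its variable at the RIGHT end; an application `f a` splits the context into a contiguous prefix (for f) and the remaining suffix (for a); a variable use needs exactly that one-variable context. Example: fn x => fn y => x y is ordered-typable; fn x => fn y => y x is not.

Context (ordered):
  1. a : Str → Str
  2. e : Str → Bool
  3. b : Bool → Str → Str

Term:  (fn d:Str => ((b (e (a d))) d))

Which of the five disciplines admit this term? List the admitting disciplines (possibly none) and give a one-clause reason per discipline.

accepted by: relevant, unrestricted
usage: a=1; e=1; b=1; d (bound)=2
use order (left to right): b, e, a, d, d
typing: ✓ — Str → Str
ordered ✗ (d ×2 used more than once (contraction))
linear ✗ (d ×2 used more than once (contraction))
affine ✗ (d ×2 used more than once (contraction))
relevant ✓ (at least one use each (a, e, b, d))
unrestricted ✓ (type-checks (Str → Str) and nothing is barred)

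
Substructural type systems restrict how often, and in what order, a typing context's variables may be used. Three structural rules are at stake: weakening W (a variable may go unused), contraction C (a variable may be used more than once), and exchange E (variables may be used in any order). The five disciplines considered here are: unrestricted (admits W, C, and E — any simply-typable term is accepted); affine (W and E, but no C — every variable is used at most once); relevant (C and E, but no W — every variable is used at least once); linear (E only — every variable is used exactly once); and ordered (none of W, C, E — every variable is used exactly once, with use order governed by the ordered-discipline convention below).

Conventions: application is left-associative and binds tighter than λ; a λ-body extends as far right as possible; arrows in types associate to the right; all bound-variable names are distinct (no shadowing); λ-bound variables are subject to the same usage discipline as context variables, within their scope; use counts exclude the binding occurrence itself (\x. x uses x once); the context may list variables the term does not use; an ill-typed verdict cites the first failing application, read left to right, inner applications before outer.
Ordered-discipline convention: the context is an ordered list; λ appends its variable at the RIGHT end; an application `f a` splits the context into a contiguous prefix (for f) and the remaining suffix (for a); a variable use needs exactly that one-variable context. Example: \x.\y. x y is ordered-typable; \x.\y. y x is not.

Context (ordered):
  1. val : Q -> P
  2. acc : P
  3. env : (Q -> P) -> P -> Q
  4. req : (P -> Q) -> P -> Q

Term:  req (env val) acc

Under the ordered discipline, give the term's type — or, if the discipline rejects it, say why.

not well-typed under ordered — no contiguous prefix/suffix split fits req, env, val, acc
use counts: val: 1×, acc: 1×, env: 1×, req: 1×
use order (left to right): req, env, val, acc
typing: the term checks, with type Q
across the five disciplines: ordered ✗; linear ✓; affine ✓; relevant ✓; unrestricted ✓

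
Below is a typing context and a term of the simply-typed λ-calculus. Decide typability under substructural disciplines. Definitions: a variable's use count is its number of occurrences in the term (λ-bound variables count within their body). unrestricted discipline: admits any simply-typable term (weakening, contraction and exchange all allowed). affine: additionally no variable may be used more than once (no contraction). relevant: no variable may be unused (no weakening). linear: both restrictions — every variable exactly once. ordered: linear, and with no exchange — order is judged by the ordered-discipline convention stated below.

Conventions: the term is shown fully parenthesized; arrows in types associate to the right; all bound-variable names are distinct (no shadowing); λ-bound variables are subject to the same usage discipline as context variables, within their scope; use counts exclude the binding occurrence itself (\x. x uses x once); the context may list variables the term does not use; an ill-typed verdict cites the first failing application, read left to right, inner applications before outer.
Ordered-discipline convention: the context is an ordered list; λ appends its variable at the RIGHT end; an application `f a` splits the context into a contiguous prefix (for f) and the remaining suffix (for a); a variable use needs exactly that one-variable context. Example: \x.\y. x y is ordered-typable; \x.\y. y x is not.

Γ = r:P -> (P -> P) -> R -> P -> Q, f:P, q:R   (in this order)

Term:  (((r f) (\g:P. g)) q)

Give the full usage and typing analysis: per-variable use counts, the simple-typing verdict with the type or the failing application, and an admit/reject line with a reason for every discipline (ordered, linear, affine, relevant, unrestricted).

counts: r=1; f=1; q=1; g (bound)=1
left-to-right use order: r, f, g, q
typing: the term checks, with type P -> Q
ordered ✓ (r, f, q, g: once each, no exchange needed)
linear ✓ (exactly-once usage across r, f, q, g)
affine ✓ (r, f, q, g: no repeats, contraction unneeded)
relevant ✓ (every one of r, f, q, g appears)
unrestricted ✓ (typability at P -> Q is all that's needed)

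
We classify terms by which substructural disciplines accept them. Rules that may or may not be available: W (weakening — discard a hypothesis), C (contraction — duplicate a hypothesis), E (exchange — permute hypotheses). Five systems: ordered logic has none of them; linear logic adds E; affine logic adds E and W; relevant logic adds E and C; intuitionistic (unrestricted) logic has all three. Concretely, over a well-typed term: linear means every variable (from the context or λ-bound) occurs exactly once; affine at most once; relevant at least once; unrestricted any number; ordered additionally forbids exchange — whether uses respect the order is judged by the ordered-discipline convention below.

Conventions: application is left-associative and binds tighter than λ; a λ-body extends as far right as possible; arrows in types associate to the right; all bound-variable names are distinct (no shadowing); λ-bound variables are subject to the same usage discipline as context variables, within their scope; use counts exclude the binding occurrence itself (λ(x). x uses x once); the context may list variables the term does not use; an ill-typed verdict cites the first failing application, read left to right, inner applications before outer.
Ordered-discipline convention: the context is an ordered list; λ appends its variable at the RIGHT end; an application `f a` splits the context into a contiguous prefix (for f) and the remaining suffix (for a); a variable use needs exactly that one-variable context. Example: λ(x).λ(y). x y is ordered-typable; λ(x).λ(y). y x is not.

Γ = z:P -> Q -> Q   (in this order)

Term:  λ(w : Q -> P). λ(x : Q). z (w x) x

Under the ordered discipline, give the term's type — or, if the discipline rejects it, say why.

not well-typed under ordered — x ×2 used more than once (contraction)
usage: z=1; w (λ-bound)=1; x (λ-bound)=2
order of uses: z, w, x, x
typing: the term checks, with type (Q -> P) -> Q -> Q
summary: ordered ✗; linear ✗; affine ✗; relevant ✓; unrestricted ✓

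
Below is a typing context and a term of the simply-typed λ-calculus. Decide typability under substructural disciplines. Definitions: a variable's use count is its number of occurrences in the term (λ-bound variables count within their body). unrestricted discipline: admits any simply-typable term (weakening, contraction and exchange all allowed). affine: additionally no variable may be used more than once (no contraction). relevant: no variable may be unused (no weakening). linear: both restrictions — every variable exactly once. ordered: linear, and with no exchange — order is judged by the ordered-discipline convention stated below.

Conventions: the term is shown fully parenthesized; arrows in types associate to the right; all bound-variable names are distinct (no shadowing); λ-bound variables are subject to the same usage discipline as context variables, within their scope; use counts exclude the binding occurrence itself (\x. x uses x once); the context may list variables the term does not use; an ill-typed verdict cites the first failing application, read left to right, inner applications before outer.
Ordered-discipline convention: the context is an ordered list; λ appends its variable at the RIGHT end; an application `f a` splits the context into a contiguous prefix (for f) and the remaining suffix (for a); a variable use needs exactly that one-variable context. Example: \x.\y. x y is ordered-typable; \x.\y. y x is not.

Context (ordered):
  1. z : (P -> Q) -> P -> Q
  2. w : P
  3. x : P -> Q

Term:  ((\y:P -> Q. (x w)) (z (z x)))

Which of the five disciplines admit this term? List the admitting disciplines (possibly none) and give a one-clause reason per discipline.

accepted by: unrestricted
variable uses: z ×2; w ×1; x ×2; y [bound] ×0
use order (left to right): x, w, z, z, x
typing: well-typed — term : Q
ordered: ✗ — z ×2, x ×2 used more than once (contraction); needs weakening: y unused
linear: ✗ — z ×2, x ×2 used more than once (contraction); needs weakening: y unused
affine: ✗ — z ×2, x ×2 used more than once (contraction)
relevant: ✗ — needs weakening: y unused
unrestricted: ✓ — type-checks (Q) and nothing is barred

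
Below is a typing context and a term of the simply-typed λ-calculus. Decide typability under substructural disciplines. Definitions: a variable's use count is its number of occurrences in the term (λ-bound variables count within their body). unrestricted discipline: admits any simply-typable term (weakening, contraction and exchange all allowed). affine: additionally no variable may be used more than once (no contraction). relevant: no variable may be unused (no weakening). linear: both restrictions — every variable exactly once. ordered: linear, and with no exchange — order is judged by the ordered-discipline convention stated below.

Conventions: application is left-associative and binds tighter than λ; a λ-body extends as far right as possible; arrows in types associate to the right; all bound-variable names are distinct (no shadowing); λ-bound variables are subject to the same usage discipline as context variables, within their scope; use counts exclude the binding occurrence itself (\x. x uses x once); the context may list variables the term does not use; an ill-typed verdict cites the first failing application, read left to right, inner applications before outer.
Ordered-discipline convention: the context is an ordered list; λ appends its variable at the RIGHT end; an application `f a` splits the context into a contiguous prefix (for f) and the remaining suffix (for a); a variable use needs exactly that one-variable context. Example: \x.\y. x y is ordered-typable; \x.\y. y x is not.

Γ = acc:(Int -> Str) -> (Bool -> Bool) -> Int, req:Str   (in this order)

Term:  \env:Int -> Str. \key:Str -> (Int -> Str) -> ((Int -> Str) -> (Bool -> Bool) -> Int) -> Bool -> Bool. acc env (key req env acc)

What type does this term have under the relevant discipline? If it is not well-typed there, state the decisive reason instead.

term : (Int -> Str) -> (Str -> (Int -> Str) -> ((Int -> Str) -> (Bool -> Bool) -> Int) -> Bool -> Bool) -> Int
use counts: acc ×2; req ×1; env [bound] ×2; key [bound] ×1
left-to-right use order: acc, env, key, req, env, acc
typing: well-typed at (Int -> Str) -> (Str -> (Int -> Str) -> ((Int -> Str) -> (Bool -> Bool) -> Int) -> Bool -> Bool) -> Int
all disciplines: ordered ✗ · linear ✗ · affine ✗ · relevant ✓ · unrestricted ✓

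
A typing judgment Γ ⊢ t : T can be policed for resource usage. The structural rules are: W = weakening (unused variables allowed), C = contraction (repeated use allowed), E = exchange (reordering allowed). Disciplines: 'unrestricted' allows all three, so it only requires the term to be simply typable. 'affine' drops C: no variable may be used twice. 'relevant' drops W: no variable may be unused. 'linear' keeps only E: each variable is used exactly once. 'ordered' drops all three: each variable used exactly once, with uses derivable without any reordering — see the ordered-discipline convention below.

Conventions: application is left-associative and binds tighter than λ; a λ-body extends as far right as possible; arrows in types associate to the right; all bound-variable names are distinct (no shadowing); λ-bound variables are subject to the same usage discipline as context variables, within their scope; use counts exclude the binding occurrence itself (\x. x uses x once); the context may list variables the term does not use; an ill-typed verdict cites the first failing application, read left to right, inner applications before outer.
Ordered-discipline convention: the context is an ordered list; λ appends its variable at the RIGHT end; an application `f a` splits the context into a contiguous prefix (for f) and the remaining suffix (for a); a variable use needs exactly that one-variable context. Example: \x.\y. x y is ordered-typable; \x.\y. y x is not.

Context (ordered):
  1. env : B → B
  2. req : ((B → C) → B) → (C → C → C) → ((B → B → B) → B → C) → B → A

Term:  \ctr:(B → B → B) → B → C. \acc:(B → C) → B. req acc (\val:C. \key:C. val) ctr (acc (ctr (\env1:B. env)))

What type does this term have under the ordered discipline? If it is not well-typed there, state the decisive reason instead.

not well-typed under ordered — uses contraction: ctr ×2, acc ×2; needs weakening: key, env1 unused
usage: env: 1, req: 1, ctr (bound): 2, acc (bound): 2, val (bound): 1, key (bound): 0, env1 (bound): 0
uses in reading order: req, acc, val, ctr, acc, ctr, env
typing: ✓ — ((B → B → B) → B → C) → ((B → C) → B) → A
summary: ordered ✗ | linear ✗ | affine ✗ | relevant ✗ | unrestricted ✓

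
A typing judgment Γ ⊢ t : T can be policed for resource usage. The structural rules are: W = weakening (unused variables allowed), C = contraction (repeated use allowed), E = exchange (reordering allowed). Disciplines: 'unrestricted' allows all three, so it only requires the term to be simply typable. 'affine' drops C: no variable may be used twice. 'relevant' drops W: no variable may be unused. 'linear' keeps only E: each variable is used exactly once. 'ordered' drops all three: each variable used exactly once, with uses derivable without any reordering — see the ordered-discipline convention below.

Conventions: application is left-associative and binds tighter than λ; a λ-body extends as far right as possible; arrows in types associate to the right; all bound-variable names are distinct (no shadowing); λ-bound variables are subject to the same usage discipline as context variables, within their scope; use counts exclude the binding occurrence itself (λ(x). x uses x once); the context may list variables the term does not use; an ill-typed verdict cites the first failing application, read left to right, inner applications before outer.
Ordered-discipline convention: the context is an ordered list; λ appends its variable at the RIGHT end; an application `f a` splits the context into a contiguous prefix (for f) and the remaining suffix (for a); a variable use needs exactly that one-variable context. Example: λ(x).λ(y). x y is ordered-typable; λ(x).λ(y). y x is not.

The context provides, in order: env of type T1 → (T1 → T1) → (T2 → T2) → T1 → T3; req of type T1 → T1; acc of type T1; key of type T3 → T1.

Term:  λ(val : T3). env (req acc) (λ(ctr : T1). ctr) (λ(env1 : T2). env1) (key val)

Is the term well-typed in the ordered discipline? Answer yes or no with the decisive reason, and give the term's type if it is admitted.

yes — single-use (env, req, acc, key, val, ctr, env1), ordered derivation ok; term : T3 → T3
counts: env ×1, req ×1, acc ×1, key ×1, val (bound) ×1, ctr (bound) ×1, env1 (bound) ×1
uses in reading order: env, req, acc, ctr, env1, key, val
typing: well-typed at T3 → T3
per-discipline verdicts: ordered ✓, linear ✓, affine ✓, relevant ✓, unrestricted ✓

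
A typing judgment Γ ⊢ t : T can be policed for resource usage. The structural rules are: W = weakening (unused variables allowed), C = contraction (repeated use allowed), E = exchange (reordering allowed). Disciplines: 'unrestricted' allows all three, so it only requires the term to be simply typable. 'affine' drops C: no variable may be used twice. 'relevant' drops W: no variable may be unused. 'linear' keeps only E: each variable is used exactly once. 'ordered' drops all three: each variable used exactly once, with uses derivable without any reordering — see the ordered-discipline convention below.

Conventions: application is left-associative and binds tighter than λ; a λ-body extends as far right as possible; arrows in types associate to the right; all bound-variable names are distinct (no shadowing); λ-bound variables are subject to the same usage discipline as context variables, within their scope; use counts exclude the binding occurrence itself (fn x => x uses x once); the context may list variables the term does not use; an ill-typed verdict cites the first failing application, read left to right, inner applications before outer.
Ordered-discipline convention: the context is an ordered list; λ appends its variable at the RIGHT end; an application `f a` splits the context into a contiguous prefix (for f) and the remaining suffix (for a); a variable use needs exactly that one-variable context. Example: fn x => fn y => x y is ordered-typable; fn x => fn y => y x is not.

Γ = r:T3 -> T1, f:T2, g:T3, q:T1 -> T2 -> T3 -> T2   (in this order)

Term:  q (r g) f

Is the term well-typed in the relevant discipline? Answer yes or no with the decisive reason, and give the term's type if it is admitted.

yes — every one of r, f, g, q appears; term : T3 -> T2
variable uses: r=1, f=1, g=1, q=1
use order (left to right): q, r, g, f
typing: ✓ — T3 -> T2
all disciplines: ordered ✗, linear ✓, affine ✓, relevant ✓, unrestricted ✓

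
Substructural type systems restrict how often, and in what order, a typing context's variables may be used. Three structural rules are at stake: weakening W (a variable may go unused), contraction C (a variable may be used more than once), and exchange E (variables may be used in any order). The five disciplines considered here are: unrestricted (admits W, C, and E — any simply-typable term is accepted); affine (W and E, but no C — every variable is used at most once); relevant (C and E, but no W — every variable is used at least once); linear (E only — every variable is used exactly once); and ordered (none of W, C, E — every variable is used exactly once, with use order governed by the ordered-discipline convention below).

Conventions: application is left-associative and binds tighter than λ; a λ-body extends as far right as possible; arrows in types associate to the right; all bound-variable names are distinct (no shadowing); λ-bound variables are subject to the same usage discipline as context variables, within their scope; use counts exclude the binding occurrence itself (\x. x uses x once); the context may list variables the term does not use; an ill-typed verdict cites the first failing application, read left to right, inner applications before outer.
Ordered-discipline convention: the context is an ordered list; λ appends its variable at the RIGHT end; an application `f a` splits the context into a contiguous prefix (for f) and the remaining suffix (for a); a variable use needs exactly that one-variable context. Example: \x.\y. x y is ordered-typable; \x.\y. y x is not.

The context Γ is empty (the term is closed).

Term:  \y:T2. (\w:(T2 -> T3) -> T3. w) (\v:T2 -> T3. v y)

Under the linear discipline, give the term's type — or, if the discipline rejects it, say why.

term : T2 -> (T2 -> T3) -> T3
usage: y [bound]: 1, w [bound]: 1, v [bound]: 1
order of uses: w, v, y
typing: well-typed at T2 -> (T2 -> T3) -> T3
across the five disciplines: ordered ✗; linear ✓; affine ✓; relevant ✓; unrestricted ✓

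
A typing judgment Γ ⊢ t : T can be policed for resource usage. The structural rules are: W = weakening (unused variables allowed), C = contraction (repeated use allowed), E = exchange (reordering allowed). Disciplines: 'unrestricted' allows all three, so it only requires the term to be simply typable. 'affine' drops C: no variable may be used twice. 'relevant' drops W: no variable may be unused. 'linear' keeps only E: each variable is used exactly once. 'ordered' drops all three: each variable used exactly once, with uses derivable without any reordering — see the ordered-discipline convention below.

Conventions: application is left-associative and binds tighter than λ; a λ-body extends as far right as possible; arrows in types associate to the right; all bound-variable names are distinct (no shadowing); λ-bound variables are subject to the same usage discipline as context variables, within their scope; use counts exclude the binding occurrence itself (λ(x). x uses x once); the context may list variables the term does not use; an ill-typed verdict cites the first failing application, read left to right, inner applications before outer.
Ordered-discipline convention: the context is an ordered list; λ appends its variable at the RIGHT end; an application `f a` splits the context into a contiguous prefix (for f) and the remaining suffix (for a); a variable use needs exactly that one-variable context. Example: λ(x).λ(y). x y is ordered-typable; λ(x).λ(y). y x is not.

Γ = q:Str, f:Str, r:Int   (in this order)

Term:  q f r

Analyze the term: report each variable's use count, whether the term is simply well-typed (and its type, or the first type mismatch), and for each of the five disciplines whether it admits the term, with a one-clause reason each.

usage: q: 1×, f: 1×, r: 1×
order of uses: q, f, r
typing: ill-typed: non-function type Str applied to an argument
ordered ✗ (the type mismatch rejects it)
linear ✗ (not simply typable)
affine ✗ (fails simple typing)
relevant ✗ (a type mismatch blocks all five)
unrestricted ✗ (the type mismatch rejects it)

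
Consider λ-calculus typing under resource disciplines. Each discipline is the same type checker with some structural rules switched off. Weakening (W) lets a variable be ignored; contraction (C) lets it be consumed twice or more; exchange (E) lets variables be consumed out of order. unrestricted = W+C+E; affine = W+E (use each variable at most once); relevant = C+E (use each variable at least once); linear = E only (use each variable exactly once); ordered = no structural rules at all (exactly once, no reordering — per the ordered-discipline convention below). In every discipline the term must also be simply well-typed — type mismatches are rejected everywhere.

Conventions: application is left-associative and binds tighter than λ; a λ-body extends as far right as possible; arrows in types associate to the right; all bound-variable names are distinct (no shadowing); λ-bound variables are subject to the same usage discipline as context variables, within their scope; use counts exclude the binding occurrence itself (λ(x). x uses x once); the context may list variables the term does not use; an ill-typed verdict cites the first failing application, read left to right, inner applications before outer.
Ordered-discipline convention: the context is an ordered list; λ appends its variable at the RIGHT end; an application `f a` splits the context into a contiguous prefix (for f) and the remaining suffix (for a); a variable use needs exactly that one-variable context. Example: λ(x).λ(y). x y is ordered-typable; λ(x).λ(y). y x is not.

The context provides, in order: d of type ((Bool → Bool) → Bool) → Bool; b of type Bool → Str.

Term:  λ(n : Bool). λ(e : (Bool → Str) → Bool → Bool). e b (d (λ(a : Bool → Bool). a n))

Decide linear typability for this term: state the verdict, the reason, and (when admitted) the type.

yes — each of d, b, n, e, a used exactly once; term : Bool → ((Bool → Str) → Bool → Bool) → Bool
variable uses: d=1; b=1; n [bound]=1; e [bound]=1; a [bound]=1
uses in reading order: e, b, d, a, n
typing: well-typed at Bool → ((Bool → Str) → Bool → Bool) → Bool
per-discipline verdicts: ordered ✗; linear ✓; affine ✓; relevant ✓; unrestricted ✓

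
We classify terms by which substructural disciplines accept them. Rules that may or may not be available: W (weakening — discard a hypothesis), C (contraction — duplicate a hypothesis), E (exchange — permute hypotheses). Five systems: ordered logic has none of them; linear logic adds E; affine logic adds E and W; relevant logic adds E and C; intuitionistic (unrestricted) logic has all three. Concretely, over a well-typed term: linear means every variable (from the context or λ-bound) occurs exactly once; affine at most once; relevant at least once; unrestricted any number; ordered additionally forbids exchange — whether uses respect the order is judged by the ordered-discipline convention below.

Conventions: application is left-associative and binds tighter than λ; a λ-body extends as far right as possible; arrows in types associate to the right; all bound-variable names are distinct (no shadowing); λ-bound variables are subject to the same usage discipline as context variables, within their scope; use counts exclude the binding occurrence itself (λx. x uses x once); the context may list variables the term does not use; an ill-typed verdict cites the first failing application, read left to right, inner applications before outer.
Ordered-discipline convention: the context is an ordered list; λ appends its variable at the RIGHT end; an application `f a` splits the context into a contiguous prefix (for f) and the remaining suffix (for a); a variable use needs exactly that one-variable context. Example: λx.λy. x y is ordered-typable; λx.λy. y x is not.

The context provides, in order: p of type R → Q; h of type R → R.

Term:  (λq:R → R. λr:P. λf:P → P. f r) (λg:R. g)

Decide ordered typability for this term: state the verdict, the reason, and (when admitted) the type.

no — unused: p, h, q — weakening required
usage: p=0; h=0; q [bound]=0; r [bound]=1; f [bound]=1; g [bound]=1
order of uses: f, r, g
typing: well-typed at P → (P → P) → P
all disciplines: ordered ✗ | linear ✗ | affine ✓ | relevant ✗ | unrestricted ✓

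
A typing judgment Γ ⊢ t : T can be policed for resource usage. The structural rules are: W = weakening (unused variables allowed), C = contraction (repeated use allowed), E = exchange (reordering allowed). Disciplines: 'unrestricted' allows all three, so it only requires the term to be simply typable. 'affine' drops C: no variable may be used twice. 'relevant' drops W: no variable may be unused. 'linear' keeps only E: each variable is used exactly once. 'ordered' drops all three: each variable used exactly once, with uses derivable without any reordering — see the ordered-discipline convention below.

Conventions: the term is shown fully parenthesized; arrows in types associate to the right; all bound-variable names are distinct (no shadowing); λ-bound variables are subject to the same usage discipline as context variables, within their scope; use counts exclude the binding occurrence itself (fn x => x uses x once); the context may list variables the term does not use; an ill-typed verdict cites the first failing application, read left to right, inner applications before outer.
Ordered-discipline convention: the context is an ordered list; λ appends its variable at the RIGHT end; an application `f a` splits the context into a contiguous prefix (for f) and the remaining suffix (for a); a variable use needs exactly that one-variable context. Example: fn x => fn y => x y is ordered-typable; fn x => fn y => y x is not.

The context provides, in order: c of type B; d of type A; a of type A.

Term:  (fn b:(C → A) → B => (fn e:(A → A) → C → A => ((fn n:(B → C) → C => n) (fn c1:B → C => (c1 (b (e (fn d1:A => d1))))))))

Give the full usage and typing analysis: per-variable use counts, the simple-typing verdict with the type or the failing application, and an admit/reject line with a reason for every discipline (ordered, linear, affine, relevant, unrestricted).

variable uses: c=0; d=0; a=0; b [bound]=1; e [bound]=1; n [bound]=1; c1 [bound]=1; d1 [bound]=1
use order (left to right): n, c1, b, e, d1
typing: ✓ — ((C → A) → B) → ((A → A) → C → A) → (B → C) → C
ordered: ✗ — c, d, a never used (weakening)
linear: ✗ — c, d, a never used (weakening)
affine: ✓ — at most one use each (c, d, a, b, e, n, c1, d1)
relevant: ✗ — c, d, a never used (weakening)
unrestricted: ✓ — typability at ((C → A) → B) → ((A → A) → C → A) → (B → C) → C is all that's needed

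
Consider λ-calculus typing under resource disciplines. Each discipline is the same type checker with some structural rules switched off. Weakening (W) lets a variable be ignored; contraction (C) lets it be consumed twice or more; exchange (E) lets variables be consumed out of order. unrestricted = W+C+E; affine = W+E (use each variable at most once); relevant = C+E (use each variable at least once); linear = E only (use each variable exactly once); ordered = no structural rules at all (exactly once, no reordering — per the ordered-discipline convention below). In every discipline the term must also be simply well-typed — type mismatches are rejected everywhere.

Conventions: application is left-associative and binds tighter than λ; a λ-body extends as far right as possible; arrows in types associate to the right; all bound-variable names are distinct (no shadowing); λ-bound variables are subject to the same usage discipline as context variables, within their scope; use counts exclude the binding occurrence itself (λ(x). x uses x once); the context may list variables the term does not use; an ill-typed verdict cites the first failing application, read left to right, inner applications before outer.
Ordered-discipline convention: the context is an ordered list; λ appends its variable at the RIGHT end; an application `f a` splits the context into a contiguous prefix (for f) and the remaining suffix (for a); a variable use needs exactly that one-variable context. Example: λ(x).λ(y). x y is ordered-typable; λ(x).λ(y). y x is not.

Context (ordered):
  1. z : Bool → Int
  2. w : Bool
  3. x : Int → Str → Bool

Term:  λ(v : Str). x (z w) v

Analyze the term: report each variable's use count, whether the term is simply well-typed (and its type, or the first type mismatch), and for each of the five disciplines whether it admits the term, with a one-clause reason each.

usage: z: 1×, w: 1×, x: 1×, v [bound]: 1×
use order (left to right): x, z, w, v
typing: well-typed at Str → Bool
ordered ✗ (no contiguous prefix/suffix split fits x, z, w, v)
linear ✓ (each of z, w, x, v used exactly once)
affine ✓ (z, w, x, v: no repeats, contraction unneeded)
relevant ✓ (z, w, x, v: all used, weakening unneeded)
unrestricted ✓ (well-typed at Str → Bool; no restrictions here)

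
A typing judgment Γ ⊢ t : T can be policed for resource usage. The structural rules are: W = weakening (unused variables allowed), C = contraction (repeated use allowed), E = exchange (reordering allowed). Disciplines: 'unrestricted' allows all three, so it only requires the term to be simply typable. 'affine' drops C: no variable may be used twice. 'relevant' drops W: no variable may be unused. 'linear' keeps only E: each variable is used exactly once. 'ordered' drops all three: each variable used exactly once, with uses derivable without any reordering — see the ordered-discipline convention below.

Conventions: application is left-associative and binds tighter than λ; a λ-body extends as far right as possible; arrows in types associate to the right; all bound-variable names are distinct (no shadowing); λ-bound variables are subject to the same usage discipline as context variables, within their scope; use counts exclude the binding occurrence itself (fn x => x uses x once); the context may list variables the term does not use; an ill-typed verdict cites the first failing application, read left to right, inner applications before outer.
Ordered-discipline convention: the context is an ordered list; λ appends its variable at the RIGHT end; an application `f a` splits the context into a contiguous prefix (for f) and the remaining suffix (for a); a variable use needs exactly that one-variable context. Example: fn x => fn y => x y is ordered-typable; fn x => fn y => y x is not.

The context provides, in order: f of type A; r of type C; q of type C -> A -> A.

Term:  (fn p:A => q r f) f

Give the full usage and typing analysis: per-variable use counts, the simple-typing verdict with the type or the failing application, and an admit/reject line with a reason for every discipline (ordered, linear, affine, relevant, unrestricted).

variable uses: f=2; r=1; q=1; p (bound)=0
use order (left to right): q, r, f, f
typing: well-typed — term : A
ordered ✗ (f ×2 used more than once (contraction); needs weakening: p unused)
linear ✗ (f ×2 used more than once (contraction); needs weakening: p unused)
affine ✗ (f ×2 used more than once (contraction))
relevant ✗ (needs weakening: p unused)
unrestricted ✓ (well-typed at A; no restrictions here)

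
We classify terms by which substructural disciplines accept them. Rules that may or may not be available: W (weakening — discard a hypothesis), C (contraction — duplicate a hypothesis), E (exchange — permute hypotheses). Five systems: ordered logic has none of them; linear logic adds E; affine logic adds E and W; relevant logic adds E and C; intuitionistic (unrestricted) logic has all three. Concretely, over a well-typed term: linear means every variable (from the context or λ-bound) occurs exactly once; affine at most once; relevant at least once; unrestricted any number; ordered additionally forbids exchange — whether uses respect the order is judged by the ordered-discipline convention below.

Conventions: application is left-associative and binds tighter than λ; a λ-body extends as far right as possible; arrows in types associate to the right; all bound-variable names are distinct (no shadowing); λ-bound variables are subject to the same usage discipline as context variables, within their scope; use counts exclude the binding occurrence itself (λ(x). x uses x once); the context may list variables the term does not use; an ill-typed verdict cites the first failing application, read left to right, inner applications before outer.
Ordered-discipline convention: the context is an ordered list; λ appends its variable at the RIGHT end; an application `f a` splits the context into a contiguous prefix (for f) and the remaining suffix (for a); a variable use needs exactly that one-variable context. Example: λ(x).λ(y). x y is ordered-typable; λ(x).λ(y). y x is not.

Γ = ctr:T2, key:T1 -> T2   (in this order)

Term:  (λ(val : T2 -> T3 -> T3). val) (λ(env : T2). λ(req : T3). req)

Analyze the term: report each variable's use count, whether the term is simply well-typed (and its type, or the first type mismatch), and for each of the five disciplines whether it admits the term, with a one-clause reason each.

use counts: ctr ×0, key ×0, val [bound] ×1, env [bound] ×0, req [bound] ×1
order of uses: val, req
typing: ✓ — T2 -> T3 -> T3
ordered: ✗, needs weakening: ctr, key, env unused
linear: ✗, needs weakening: ctr, key, env unused
affine: ✓, no duplicate uses among ctr, key, val, env, req
relevant: ✗, needs weakening: ctr, key, env unused
unrestricted: ✓, type-checks (T2 -> T3 -> T3) and nothing is barred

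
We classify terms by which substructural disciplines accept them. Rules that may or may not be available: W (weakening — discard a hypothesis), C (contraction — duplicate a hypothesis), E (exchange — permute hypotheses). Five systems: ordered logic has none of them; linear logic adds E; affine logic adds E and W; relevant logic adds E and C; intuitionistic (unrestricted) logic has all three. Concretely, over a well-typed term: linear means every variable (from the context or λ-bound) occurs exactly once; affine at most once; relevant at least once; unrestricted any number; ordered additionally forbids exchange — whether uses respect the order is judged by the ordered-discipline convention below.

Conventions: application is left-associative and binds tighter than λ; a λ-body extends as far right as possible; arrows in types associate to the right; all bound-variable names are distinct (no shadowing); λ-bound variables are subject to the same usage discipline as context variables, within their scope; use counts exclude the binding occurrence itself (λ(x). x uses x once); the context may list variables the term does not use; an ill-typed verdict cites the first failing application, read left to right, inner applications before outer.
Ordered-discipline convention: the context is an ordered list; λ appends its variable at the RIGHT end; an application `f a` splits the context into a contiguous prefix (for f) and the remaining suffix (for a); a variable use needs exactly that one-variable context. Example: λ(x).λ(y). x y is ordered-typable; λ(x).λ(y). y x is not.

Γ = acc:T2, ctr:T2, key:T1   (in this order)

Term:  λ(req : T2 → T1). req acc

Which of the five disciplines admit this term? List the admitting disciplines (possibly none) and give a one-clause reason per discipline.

admitted by: affine, unrestricted
variable uses: acc=1; ctr=0; key=0; req (bound)=1
left-to-right use order: req, acc
typing: ✓ — (T2 → T1) → T1
ordered: ✗, unused: ctr, key — weakening required
linear: ✗, unused: ctr, key — weakening required
affine: ✓, at most one use each (acc, ctr, key, req)
relevant: ✗, unused: ctr, key — weakening required
unrestricted: ✓, type-checks ((T2 → T1) → T1) and nothing is barred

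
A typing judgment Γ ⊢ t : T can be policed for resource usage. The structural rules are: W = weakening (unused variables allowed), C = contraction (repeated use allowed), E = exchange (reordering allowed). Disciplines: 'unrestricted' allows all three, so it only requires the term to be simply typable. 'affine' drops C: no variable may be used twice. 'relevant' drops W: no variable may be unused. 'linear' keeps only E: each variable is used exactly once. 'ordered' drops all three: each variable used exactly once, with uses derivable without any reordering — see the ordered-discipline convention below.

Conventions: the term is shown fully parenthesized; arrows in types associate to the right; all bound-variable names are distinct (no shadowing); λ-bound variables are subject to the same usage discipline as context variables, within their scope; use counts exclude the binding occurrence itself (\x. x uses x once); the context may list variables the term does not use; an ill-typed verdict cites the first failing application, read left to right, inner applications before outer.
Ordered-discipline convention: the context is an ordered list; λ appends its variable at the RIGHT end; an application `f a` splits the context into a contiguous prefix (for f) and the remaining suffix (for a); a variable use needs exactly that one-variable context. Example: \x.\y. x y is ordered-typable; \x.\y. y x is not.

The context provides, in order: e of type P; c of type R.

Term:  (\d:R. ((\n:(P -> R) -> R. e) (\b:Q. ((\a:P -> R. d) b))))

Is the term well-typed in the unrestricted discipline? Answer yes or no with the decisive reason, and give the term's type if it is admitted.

no — the type mismatch rejects it
counts: e: 1×; c: 0×; d [bound]: 1×; n [bound]: 0×; b [bound]: 1×; a [bound]: 0×
left-to-right use order: e, d, b
typing: ill-typed: an argument Q mismatches the expected P -> R
across the five disciplines: ordered ✗; linear ✗; affine ✗; relevant ✗; unrestricted ✗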